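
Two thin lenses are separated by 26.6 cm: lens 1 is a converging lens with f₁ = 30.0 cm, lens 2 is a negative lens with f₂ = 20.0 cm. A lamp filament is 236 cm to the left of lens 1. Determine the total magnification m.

Lens 1: 1/d_i1 = 1/(30.0) − 1/(236) = 0.02910, so d_i1 = 34.37 cm; m₁ = −d_i1/d_o1 = -0.1456.
d_o2 = 26.6 − (34.37) = -7.770 cm (virtual object).
f₂ = −20.0 cm (diverging).
Lens 2: 1/d_i2 = 1/(-20.0) − 1/(-7.770) = 0.07870, so d_i2 = 12.71 cm; m₂ = −d_i2/d_o2 = +1.635.
m = m₁·m₂ = (-0.1456)(+1.635) = -0.238.

m = -0.238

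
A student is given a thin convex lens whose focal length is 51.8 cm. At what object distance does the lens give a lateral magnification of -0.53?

150 cm

m = −d_i/d_o ⇒ d_i = −m·d_o.
1/f = 1/d_o + 1/d_i = 1/d_o − 1/(m·d_o) = (1 − 1/m)/d_o, so d_o = f(1 − 1/m) = (51.80)(1 − 1/(-0.53)) = 150 cm.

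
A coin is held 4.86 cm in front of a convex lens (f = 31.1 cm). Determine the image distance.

Lens equation: 1/d_i = 1/f − 1/d_o = 1/(31.10) − 1/(4.86) = 0.03215 − 0.2058 = -0.1736, so d_i = -5.76 cm.
The image is virtual, upright and enlarged, on the same side as the object.

5.76 cm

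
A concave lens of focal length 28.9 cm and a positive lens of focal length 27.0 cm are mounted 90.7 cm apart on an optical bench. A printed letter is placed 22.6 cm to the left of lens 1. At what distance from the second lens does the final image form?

Lens 1 is diverging, so f₁ = −28.9 cm.
Lens 1: 1/d_i1 = 1/f₁ − 1/d_o1 = 1/(-28.9) − 1/(22.6) = -0.07885, so d_i1 = -12.68 cm.
The intermediate image is 12.68 cm to the left of lens 1 (virtual), which is 90.7 − (-12.68) = 103.4 cm to the left of lens 2, so d_o2 = +103.4 cm.
Lens 2: 1/d_i2 = 1/f₂ − 1/d_o2 = 1/(27.0) − 1/(103.4) = 0.02737, so d_i2 = 36.5 cm.
The final image is real, 36.5 cm to the right of lens 2 (overall magnification ≈ -0.20).

36.5 cm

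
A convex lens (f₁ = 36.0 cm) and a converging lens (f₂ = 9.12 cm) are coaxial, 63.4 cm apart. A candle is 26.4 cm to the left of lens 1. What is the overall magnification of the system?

Lens 1: 1/d_i1 = 1/(36.0) − 1/(26.4) = -0.01010, so d_i1 = -99.00 cm; m₁ = −d_i1/d_o1 = +3.750.
d_o2 = 63.4 − (-99.00) = 162.4 cm.
Lens 2: 1/d_i2 = 1/(9.12) − 1/(162.4) = 0.1035, so d_i2 = 9.663 cm; m₂ = −d_i2/d_o2 = -0.05950.
m = m₁·m₂ = (+3.750)(-0.05950) = -0.223.

m = -0.223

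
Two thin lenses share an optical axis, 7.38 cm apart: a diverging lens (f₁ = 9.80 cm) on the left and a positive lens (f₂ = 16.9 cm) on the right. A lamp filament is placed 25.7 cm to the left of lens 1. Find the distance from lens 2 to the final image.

Lens 1 is diverging, so f₁ = −9.80 cm.
Lens 1: 1/d_i1 = 1/f₁ − 1/d_o1 = 1/(-9.80) − 1/(25.7) = -0.1410, so d_i1 = -7.095 cm.
The intermediate image is 7.095 cm to the left of lens 1 (virtual), which is 7.38 − (-7.095) = 14.47 cm to the left of lens 2, so d_o2 = +14.47 cm.
Lens 2: 1/d_i2 = 1/f₂ − 1/d_o2 = 1/(16.9) − 1/(14.47) = -0.009937, so d_i2 = -101 cm.
The final image is virtual, 101 cm to the left of lens 2 (overall magnification ≈ 1.9).

101 cm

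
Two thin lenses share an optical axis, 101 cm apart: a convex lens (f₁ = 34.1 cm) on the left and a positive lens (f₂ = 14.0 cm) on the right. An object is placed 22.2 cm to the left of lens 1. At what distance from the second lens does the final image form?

Lens 1: 1/d_i1 = 1/f₁ − 1/d_o1 = 1/(34.1) − 1/(22.2) = -0.01572, so d_i1 = -63.62 cm.
The intermediate image is 63.62 cm to the left of lens 1 (virtual), which is 101 − (-63.62) = 164.6 cm to the left of lens 2, so d_o2 = +164.6 cm.
Lens 2: 1/d_i2 = 1/f₂ − 1/d_o2 = 1/(14.0) − 1/(164.6) = 0.06535, so d_i2 = 15.3 cm.
The final image is real, 15.3 cm to the right of lens 2 (overall magnification ≈ -0.27).

15.3 cm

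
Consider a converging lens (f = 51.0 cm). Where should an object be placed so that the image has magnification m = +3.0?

34.0 cm

m = −d_i/d_o ⇒ d_i = −m·d_o.
1/f = 1/d_o + 1/d_i = 1/d_o − 1/(m·d_o) = (1 − 1/m)/d_o, so d_o = f(1 − 1/m) = (51.00)(1 − 1/(+3.0)) = 34.0 cm.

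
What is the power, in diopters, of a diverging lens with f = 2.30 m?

P = -0.435 D

For a diverging lens, f = −2.30 m.
P = 1/f = 1/(-2.30 m) = -0.435 D.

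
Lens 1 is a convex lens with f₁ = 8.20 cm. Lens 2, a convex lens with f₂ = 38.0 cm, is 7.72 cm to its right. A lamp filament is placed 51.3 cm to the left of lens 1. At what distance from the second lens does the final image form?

1.94 cm

Lens 1: 1/d_i1 = 1/f₁ − 1/d_o1 = 1/(8.20) − 1/(51.3) = 0.1025, so d_i1 = 9.760 cm.
The intermediate image is 9.760 cm to the right of lens 1, which lies 2.040 cm to the right of lens 2 — a virtual object — so d_o2 = −2.040 cm.
Lens 2: 1/d_i2 = 1/f₂ − 1/d_o2 = 1/(38.0) − 1/(-2.040) = 0.5165, so d_i2 = 1.94 cm.
The final image is real, 1.94 cm to the right of lens 2 (overall magnification ≈ -0.18).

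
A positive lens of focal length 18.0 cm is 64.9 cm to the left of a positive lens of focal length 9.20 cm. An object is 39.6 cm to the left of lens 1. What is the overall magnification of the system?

Lens 1: 1/d_i1 = 1/(18.0) − 1/(39.6) = 0.03030, so d_i1 = 33.00 cm; m₁ = −d_i1/d_o1 = -0.8333.
d_o2 = 64.9 − (33.00) = 31.90 cm.
Lens 2: 1/d_i2 = 1/(9.20) − 1/(31.90) = 0.07735, so d_i2 = 12.93 cm; m₂ = −d_i2/d_o2 = -0.4053.
m = m₁·m₂ = (-0.8333)(-0.4053) = +0.338.

m = +0.338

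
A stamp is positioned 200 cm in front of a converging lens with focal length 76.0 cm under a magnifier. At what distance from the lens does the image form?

Lens equation: 1/v = 1/f − 1/u = 1/(76.00) − 1/(200) = 0.01316 − 0.005000 = 0.008158, so v = 123 cm.
The image is real, inverted and reduced, on the far side of the lens.

123 cm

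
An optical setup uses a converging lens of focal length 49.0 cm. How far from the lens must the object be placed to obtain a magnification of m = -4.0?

61.2 cm

m = −d_i/d_o ⇒ d_i = −m·d_o.
1/f = 1/d_o + 1/d_i = 1/d_o − 1/(m·d_o) = (1 − 1/m)/d_o, so d_o = f(1 − 1/m) = (49.00)(1 − 1/(-4.0)) = 61.2 cm.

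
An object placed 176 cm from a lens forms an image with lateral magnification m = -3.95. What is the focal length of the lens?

f = 140 cm (converging)

m = −d_i/d_o ⇒ d_i = −m·d_o = −(-3.95)·(176) = 695.2 cm.
1/f = 1/d_o + 1/d_i = 1/(176) + 1/(695.2) = 0.007120, so f = 140 cm.
Since f is positive, the lens is converging.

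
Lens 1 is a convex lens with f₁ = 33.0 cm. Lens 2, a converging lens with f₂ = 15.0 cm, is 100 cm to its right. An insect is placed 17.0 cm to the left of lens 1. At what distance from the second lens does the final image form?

Lens 1: 1/d_i1 = 1/f₁ − 1/d_o1 = 1/(33.0) − 1/(17.0) = -0.02852, so d_i1 = -35.06 cm.
The intermediate image is 35.06 cm to the left of lens 1 (virtual), which is 100 − (-35.06) = 135.1 cm to the left of lens 2, so d_o2 = +135.1 cm.
Lens 2: 1/d_i2 = 1/f₂ − 1/d_o2 = 1/(15.0) − 1/(135.1) = 0.05926, so d_i2 = 16.9 cm.
The final image is real, 16.9 cm to the right of lens 2 (overall magnification ≈ -0.26).

16.9 cm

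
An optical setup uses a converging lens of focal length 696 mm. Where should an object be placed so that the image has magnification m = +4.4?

m = −d_i/d_o ⇒ d_i = −m·d_o.
1/f = 1/d_o + 1/d_i = 1/d_o − 1/(m·d_o) = (1 − 1/m)/d_o, so d_o = f(1 − 1/m) = (696.0)(1 − 1/(+4.4)) = 538 mm.

538 mm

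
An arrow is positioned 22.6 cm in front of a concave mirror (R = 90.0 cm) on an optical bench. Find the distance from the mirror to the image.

f = R/2 = 90.0/2 = 45.00 cm.
Mirror equation: 1/q = 1/f − 1/p = 1/(45.00) − 1/(22.6) = 0.02222 − 0.04425 = -0.02203, so q = -45.4 cm.
The image is virtual, upright and enlarged, behind the mirror.

45.4 cm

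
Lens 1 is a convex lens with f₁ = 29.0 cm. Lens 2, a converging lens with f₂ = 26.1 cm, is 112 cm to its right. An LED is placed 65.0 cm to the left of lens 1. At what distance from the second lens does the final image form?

Lens 1: 1/d_i1 = 1/f₁ − 1/d_o1 = 1/(29.0) − 1/(65.0) = 0.01910, so d_i1 = 52.36 cm.
The intermediate image is 52.36 cm to the right of lens 1, which is 112 − (52.36) = 59.64 cm to the left of lens 2, so d_o2 = +59.64 cm.
Lens 2: 1/d_i2 = 1/f₂ − 1/d_o2 = 1/(26.1) − 1/(59.64) = 0.02155, so d_i2 = 46.4 cm.
The final image is real, 46.4 cm to the right of lens 2 (overall magnification ≈ 0.63).

46.4 cm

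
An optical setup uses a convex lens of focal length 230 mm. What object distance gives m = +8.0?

m = −d_i/d_o ⇒ d_i = −m·d_o.
1/f = 1/d_o + 1/d_i = 1/d_o − 1/(m·d_o) = (1 − 1/m)/d_o, so d_o = f(1 − 1/m) = (230.0)(1 − 1/(+8.0)) = 201 mm.

201 mm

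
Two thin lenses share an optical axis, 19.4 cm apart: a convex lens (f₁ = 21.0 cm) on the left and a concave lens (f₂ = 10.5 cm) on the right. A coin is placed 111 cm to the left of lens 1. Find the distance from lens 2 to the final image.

17.1 cm

Lens 1: 1/d_i1 = 1/f₁ − 1/d_o1 = 1/(21.0) − 1/(111) = 0.03861, so d_i1 = 25.90 cm.
The intermediate image is 25.90 cm to the right of lens 1, which lies 6.500 cm to the right of lens 2 — a virtual object — so d_o2 = −6.500 cm.
Lens 2 is diverging, so f₂ = −10.5 cm.
Lens 2: 1/d_i2 = 1/f₂ − 1/d_o2 = 1/(-10.5) − 1/(-6.500) = 0.05861, so d_i2 = 17.1 cm.
The final image is real, 17.1 cm to the right of lens 2 (overall magnification ≈ -0.61).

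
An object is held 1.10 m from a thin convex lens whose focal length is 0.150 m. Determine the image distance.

Lens equation: 1/v = 1/f − 1/u = 1/(0.1500) − 1/(1.10) = 6.667 − 0.9091 = 5.758, so v = 0.174 m.
The image is real, inverted and reduced, on the far side of the lens.

0.174 m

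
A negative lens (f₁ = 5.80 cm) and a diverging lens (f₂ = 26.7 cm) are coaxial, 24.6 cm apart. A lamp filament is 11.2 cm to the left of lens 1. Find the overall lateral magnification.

f₁ = −5.80 cm (diverging).
Lens 1: 1/d_i1 = 1/(-5.80) − 1/(11.2) = -0.2617, so d_i1 = -3.821 cm; m₁ = −d_i1/d_o1 = +0.3412.
d_o2 = 24.6 − (-3.821) = 28.42 cm.
f₂ = −26.7 cm (diverging).
Lens 2: 1/d_i2 = 1/(-26.7) − 1/(28.42) = -0.07264, so d_i2 = -13.77 cm; m₂ = −d_i2/d_o2 = +0.4844.
m = m₁·m₂ = (+0.3412)(+0.4844) = +0.165.

m = +0.165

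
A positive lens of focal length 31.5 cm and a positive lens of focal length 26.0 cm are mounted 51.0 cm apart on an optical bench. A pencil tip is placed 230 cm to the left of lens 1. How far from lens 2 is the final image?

32.8 cm

Lens 1: 1/d_i1 = 1/f₁ − 1/d_o1 = 1/(31.5) − 1/(230) = 0.02740, so d_i1 = 36.50 cm.
The intermediate image is 36.50 cm to the right of lens 1, which is 51.0 − (36.50) = 14.50 cm to the left of lens 2, so d_o2 = +14.50 cm.
Lens 2: 1/d_i2 = 1/f₂ − 1/d_o2 = 1/(26.0) − 1/(14.50) = -0.03050, so d_i2 = -32.8 cm.
The final image is virtual, 32.8 cm to the left of lens 2 (overall magnification ≈ -0.36).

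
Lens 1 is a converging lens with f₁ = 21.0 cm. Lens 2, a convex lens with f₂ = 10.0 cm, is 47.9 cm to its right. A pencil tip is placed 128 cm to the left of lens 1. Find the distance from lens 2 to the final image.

Lens 1: 1/d_i1 = 1/f₁ − 1/d_o1 = 1/(21.0) − 1/(128) = 0.03981, so d_i1 = 25.12 cm.
The intermediate image is 25.12 cm to the right of lens 1, which is 47.9 − (25.12) = 22.78 cm to the left of lens 2, so d_o2 = +22.78 cm.
Lens 2: 1/d_i2 = 1/f₂ − 1/d_o2 = 1/(10.0) − 1/(22.78) = 0.05610, so d_i2 = 17.8 cm.
The final image is real, 17.8 cm to the right of lens 2 (overall magnification ≈ 0.15).

17.8 cm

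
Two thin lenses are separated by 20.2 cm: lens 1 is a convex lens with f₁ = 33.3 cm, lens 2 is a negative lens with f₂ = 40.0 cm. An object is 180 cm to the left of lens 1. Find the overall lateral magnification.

Lens 1: 1/d_i1 = 1/(33.3) − 1/(180) = 0.02447, so d_i1 = 40.86 cm; m₁ = −d_i1/d_o1 = -0.2270.
d_o2 = 20.2 − (40.86) = -20.66 cm (virtual object).
f₂ = −40.0 cm (diverging).
Lens 2: 1/d_i2 = 1/(-40.0) − 1/(-20.66) = 0.02340, so d_i2 = 42.73 cm; m₂ = −d_i2/d_o2 = +2.068.
m = m₁·m₂ = (-0.2270)(+2.068) = -0.469.

m = -0.469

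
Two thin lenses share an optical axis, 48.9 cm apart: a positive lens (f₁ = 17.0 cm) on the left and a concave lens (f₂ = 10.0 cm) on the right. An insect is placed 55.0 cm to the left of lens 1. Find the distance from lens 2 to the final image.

Lens 1: 1/d_i1 = 1/f₁ − 1/d_o1 = 1/(17.0) − 1/(55.0) = 0.04064, so d_i1 = 24.61 cm.
The intermediate image is 24.61 cm to the right of lens 1, which is 48.9 − (24.61) = 24.29 cm to the left of lens 2, so d_o2 = +24.29 cm.
Lens 2 is diverging, so f₂ = −10.0 cm.
Lens 2: 1/d_i2 = 1/f₂ − 1/d_o2 = 1/(-10.0) − 1/(24.29) = -0.1412, so d_i2 = -7.08 cm.
The final image is virtual, 7.08 cm to the left of lens 2 (overall magnification ≈ -0.13).

7.08 cm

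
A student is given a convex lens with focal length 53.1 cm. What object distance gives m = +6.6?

45.1 cm

m = −d_i/d_o ⇒ d_i = −m·d_o.
1/f = 1/d_o + 1/d_i = 1/d_o − 1/(m·d_o) = (1 − 1/m)/d_o, so d_o = f(1 − 1/m) = (53.10)(1 − 1/(+6.6)) = 45.1 cm.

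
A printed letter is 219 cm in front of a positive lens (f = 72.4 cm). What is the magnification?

1/d_i = 1/f − 1/d_o = 1/(72.40) − 1/(219) = 0.009246, so d_i = 108.2 cm.
m = −d_i/d_o = −(108.2)/(219) = -0.494.
The image is real, inverted and reduced, on the far side of the lens.

m = -0.494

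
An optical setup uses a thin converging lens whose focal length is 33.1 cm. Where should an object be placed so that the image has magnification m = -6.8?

38.0 cm

m = −d_i/d_o ⇒ d_i = −m·d_o.
1/f = 1/d_o + 1/d_i = 1/d_o − 1/(m·d_o) = (1 − 1/m)/d_o, so d_o = f(1 − 1/m) = (33.10)(1 − 1/(-6.8)) = 38.0 cm.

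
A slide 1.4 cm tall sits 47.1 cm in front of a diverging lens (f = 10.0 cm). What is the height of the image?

0.245 cm

For a diverging lens, f = -10.0 cm.
1/d_i = 1/f − 1/d_o = 1/(-10.00) − 1/(47.1) = -0.1212, so d_i = -8.249 cm.
m = −d_i/d_o = +0.1751.
|h_i| = |m|·h_o = 0.1751 × 1.4 = 0.245 cm. The image is virtual, upright and reduced, on the same side as the object.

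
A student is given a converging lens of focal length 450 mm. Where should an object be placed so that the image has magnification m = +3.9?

335 mm

m = −d_i/d_o ⇒ d_i = −m·d_o.
1/f = 1/d_o + 1/d_i = 1/d_o − 1/(m·d_o) = (1 − 1/m)/d_o, so d_o = f(1 − 1/m) = (450.0)(1 − 1/(+3.9)) = 335 mm.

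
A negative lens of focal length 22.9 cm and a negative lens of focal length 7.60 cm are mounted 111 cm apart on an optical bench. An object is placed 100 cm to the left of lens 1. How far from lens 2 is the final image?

7.18 cm

Lens 1 is diverging, so f₁ = −22.9 cm.
Lens 1: 1/d_i1 = 1/f₁ − 1/d_o1 = 1/(-22.9) − 1/(100) = -0.05367, so d_i1 = -18.63 cm.
The intermediate image is 18.63 cm to the left of lens 1 (virtual), which is 111 − (-18.63) = 129.6 cm to the left of lens 2, so d_o2 = +129.6 cm.
Lens 2 is diverging, so f₂ = −7.60 cm.
Lens 2: 1/d_i2 = 1/f₂ − 1/d_o2 = 1/(-7.60) − 1/(129.6) = -0.1393, so d_i2 = -7.18 cm.
The final image is virtual, 7.18 cm to the left of lens 2 (overall magnification ≈ 0.010).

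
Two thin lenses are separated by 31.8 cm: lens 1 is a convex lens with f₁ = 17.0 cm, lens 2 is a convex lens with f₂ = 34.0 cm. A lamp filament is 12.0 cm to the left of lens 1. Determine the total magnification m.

Lens 1: 1/d_i1 = 1/(17.0) − 1/(12.0) = -0.02451, so d_i1 = -40.80 cm; m₁ = −d_i1/d_o1 = +3.400.
d_o2 = 31.8 − (-40.80) = 72.60 cm.
Lens 2: 1/d_i2 = 1/(34.0) − 1/(72.60) = 0.01564, so d_i2 = 63.95 cm; m₂ = −d_i2/d_o2 = -0.8808.
m = m₁·m₂ = (+3.400)(-0.8808) = -2.99.

m = -2.99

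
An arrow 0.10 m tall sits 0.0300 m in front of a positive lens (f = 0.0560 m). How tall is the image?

1/d_i = 1/f − 1/d_o = 1/(0.05600) − 1/(0.0300) = -15.48, so d_i = -0.06462 m.
m = −d_i/d_o = +2.154.
|h_i| = |m|·h_o = 2.154 × 0.10 = 0.215 m. The image is virtual, upright and enlarged, on the same side as the object.

0.215 m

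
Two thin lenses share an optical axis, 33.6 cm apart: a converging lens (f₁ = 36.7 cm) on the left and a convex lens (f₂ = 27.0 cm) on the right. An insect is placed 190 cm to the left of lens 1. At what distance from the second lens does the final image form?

Lens 1: 1/d_i1 = 1/f₁ − 1/d_o1 = 1/(36.7) − 1/(190) = 0.02198, so d_i1 = 45.49 cm.
The intermediate image is 45.49 cm to the right of lens 1, which lies 11.89 cm to the right of lens 2 — a virtual object — so d_o2 = −11.89 cm.
Lens 2: 1/d_i2 = 1/f₂ − 1/d_o2 = 1/(27.0) − 1/(-11.89) = 0.1211, so d_i2 = 8.25 cm.
The final image is real, 8.25 cm to the right of lens 2 (overall magnification ≈ -0.17).

8.25 cm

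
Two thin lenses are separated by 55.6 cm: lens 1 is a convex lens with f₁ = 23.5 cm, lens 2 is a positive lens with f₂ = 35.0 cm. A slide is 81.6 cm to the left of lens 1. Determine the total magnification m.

m = -1.14

Lens 1: 1/d_i1 = 1/(23.5) − 1/(81.6) = 0.03030, so d_i1 = 33.01 cm; m₁ = −d_i1/d_o1 = -0.4045.
d_o2 = 55.6 − (33.01) = 22.59 cm.
Lens 2: 1/d_i2 = 1/(35.0) − 1/(22.59) = -0.01570, so d_i2 = -63.71 cm; m₂ = −d_i2/d_o2 = +2.820.
m = m₁·m₂ = (-0.4045)(+2.820) = -1.14.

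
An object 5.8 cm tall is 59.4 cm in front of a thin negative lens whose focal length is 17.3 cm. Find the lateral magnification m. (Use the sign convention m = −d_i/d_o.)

For a negative lens, f = -17.3 cm.
1/d_i = 1/f − 1/d_o = 1/(-17.30) − 1/(59.4) = -0.07464, so d_i = -13.40 cm.
m = −d_i/d_o = −(-13.40)/(59.4) = +0.226.
The image is virtual, upright and reduced, on the same side as the object.

m = +0.226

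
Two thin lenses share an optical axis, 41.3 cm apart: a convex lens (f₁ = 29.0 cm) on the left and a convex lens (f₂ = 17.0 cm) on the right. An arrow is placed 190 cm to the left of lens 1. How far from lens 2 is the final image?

Lens 1: 1/d_i1 = 1/f₁ − 1/d_o1 = 1/(29.0) − 1/(190) = 0.02922, so d_i1 = 34.22 cm.
The intermediate image is 34.22 cm to the right of lens 1, which is 41.3 − (34.22) = 7.080 cm to the left of lens 2, so d_o2 = +7.080 cm.
Lens 2: 1/d_i2 = 1/f₂ − 1/d_o2 = 1/(17.0) − 1/(7.080) = -0.08242, so d_i2 = -12.1 cm.
The final image is virtual, 12.1 cm to the left of lens 2 (overall magnification ≈ -0.31).

12.1 cm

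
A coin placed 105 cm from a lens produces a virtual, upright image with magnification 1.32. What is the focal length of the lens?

f = 433 cm (converging)

m = −d_i/d_o ⇒ d_i = −m·d_o = −(+1.32)·(105) = -138.6 cm.
1/f = 1/d_o + 1/d_i = 1/(105) + 1/(-138.6) = 0.002309, so f = 433 cm.
Since f is positive, the lens is converging.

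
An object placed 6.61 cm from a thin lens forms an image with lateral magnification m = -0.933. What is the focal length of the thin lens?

m = −d_i/d_o ⇒ d_i = −m·d_o = −(-0.933)·(6.61) = 6.167 cm.
1/f = 1/d_o + 1/d_i = 1/(6.61) + 1/(6.167) = 0.3134, so f = 3.19 cm.
Since f is positive, the thin lens is converging.

f = 3.19 cm (converging)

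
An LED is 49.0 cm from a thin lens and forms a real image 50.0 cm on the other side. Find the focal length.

f = 24.7 cm (converging)

Real image ⇒ d_i = +50.0 cm.
1/f = 1/d_o + 1/d_i = 1/(49.0) + 1/(50.0) = 0.04041, so f = 24.7 cm.
Since f is positive, the thin lens is converging.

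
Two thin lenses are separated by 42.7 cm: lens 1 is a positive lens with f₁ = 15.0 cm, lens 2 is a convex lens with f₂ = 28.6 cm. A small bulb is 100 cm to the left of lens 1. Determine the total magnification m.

m = -1.42

Lens 1: 1/d_i1 = 1/(15.0) − 1/(100) = 0.05667, so d_i1 = 17.65 cm; m₁ = −d_i1/d_o1 = -0.1765.
d_o2 = 42.7 − (17.65) = 25.05 cm.
Lens 2: 1/d_i2 = 1/(28.6) − 1/(25.05) = -0.004955, so d_i2 = -201.8 cm; m₂ = −d_i2/d_o2 = +8.056.
m = m₁·m₂ = (-0.1765)(+8.056) = -1.42.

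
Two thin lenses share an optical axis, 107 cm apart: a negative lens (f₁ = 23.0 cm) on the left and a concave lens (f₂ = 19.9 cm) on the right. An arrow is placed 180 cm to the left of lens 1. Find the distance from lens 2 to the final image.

17.2 cm

Lens 1 is diverging, so f₁ = −23.0 cm.
Lens 1: 1/d_i1 = 1/f₁ − 1/d_o1 = 1/(-23.0) − 1/(180) = -0.04903, so d_i1 = -20.39 cm.
The intermediate image is 20.39 cm to the left of lens 1 (virtual), which is 107 − (-20.39) = 127.4 cm to the left of lens 2, so d_o2 = +127.4 cm.
Lens 2 is diverging, so f₂ = −19.9 cm.
Lens 2: 1/d_i2 = 1/f₂ − 1/d_o2 = 1/(-19.9) − 1/(127.4) = -0.05810, so d_i2 = -17.2 cm.
The final image is virtual, 17.2 cm to the left of lens 2 (overall magnification ≈ 0.015).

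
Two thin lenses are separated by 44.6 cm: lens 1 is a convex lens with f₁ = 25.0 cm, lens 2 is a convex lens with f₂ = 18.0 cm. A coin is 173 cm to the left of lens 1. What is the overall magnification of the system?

m = -1.16

Lens 1: 1/d_i1 = 1/(25.0) − 1/(173) = 0.03422, so d_i1 = 29.22 cm; m₁ = −d_i1/d_o1 = -0.1689.
d_o2 = 44.6 − (29.22) = 15.38 cm.
Lens 2: 1/d_i2 = 1/(18.0) − 1/(15.38) = -0.009464, so d_i2 = -105.7 cm; m₂ = −d_i2/d_o2 = +6.870.
m = m₁·m₂ = (-0.1689)(+6.870) = -1.16.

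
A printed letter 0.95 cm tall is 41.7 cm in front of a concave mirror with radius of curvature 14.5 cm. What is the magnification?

m = -0.210

f = R/2 = 14.5/2 = 7.250 cm.
1/d_i = 1/f − 1/d_o = 1/(7.250) − 1/(41.7) = 0.1140, so d_i = 8.776 cm.
m = −d_i/d_o = −(8.776)/(41.7) = -0.210.
The image is real, inverted and reduced, in front of the mirror.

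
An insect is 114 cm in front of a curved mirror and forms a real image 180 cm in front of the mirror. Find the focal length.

f = 69.8 cm (concave)

Real image ⇒ d_i = +180 cm.
1/f = 1/d_o + 1/d_i = 1/(114) + 1/(180) = 0.01433, so f = 69.8 cm.
Since f is positive, the curved mirror is concave.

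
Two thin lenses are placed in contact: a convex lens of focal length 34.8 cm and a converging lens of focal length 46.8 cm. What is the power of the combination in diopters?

P₁ = 1/f₁ = 1/(0.348 m) = +2.874 D; P₂ = 1/f₂ = 1/(0.468 m) = +2.137 D.
For thin lenses in contact, P = P₁ + P₂ = (+2.874) + (+2.137) = +5.01 D.

P = +5.01 D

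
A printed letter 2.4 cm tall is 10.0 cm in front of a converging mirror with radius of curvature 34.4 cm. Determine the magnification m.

f = R/2 = 34.4/2 = 17.20 cm.
1/d_i = 1/f − 1/d_o = 1/(17.20) − 1/(10.0) = -0.04186, so d_i = -23.89 cm.
m = −d_i/d_o = −(-23.89)/(10.0) = +2.39.
The image is virtual, upright and enlarged, behind the mirror.

m = +2.39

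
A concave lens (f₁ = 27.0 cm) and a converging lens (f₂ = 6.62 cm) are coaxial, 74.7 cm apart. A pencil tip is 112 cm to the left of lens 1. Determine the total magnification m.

f₁ = −27.0 cm (diverging).
Lens 1: 1/d_i1 = 1/(-27.0) − 1/(112) = -0.04597, so d_i1 = -21.76 cm; m₁ = −d_i1/d_o1 = +0.1943.
d_o2 = 74.7 − (-21.76) = 96.46 cm.
Lens 2: 1/d_i2 = 1/(6.62) − 1/(96.46) = 0.1407, so d_i2 = 7.108 cm; m₂ = −d_i2/d_o2 = -0.07369.
m = m₁·m₂ = (+0.1943)(-0.07369) = -0.0143.

m = -0.0143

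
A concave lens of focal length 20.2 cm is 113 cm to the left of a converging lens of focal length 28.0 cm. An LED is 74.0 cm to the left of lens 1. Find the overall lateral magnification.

m = -0.0595

f₁ = −20.2 cm (diverging).
Lens 1: 1/d_i1 = 1/(-20.2) − 1/(74.0) = -0.06302, so d_i1 = -15.87 cm; m₁ = −d_i1/d_o1 = +0.2145.
d_o2 = 113 − (-15.87) = 128.9 cm.
Lens 2: 1/d_i2 = 1/(28.0) − 1/(128.9) = 0.02796, so d_i2 = 35.77 cm; m₂ = −d_i2/d_o2 = -0.2775.
m = m₁·m₂ = (+0.2145)(-0.2775) = -0.0595.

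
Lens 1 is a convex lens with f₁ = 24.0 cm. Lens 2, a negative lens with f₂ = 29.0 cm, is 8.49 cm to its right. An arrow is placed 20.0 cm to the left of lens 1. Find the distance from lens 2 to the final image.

Lens 1: 1/d_i1 = 1/f₁ − 1/d_o1 = 1/(24.0) − 1/(20.0) = -0.008333, so d_i1 = -120.0 cm.
The intermediate image is 120.0 cm to the left of lens 1 (virtual), which is 8.49 − (-120.0) = 128.5 cm to the left of lens 2, so d_o2 = +128.5 cm.
Lens 2 is diverging, so f₂ = −29.0 cm.
Lens 2: 1/d_i2 = 1/f₂ − 1/d_o2 = 1/(-29.0) − 1/(128.5) = -0.04226, so d_i2 = -23.7 cm.
The final image is virtual, 23.7 cm to the left of lens 2 (overall magnification ≈ 1.1).

23.7 cm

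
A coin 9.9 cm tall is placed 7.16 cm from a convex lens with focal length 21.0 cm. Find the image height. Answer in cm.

1/d_i = 1/f − 1/d_o = 1/(21.00) − 1/(7.16) = -0.09205, so d_i = -10.86 cm.
m = −d_i/d_o = +1.517.
|h_i| = |m|·h_o = 1.517 × 9.9 = 15.0 cm. The image is virtual, upright and enlarged, on the same side as the object.

15.0 cm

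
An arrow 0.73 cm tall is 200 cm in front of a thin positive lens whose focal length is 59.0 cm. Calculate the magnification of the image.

1/d_i = 1/f − 1/d_o = 1/(59.00) − 1/(200) = 0.01195, so d_i = 83.69 cm.
m = −d_i/d_o = −(83.69)/(200) = -0.418.
The image is real, inverted and reduced, on the far side of the lens.

m = -0.418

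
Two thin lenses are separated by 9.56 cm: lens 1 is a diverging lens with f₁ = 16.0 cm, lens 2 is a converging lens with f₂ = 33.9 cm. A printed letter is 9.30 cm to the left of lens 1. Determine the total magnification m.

m = +1.16

f₁ = −16.0 cm (diverging).
Lens 1: 1/d_i1 = 1/(-16.0) − 1/(9.30) = -0.1700, so d_i1 = -5.881 cm; m₁ = −d_i1/d_o1 = +0.6324.
d_o2 = 9.56 − (-5.881) = 15.44 cm.
Lens 2: 1/d_i2 = 1/(33.9) − 1/(15.44) = -0.03527, so d_i2 = -28.35 cm; m₂ = −d_i2/d_o2 = +1.836.
m = m₁·m₂ = (+0.6324)(+1.836) = +1.16.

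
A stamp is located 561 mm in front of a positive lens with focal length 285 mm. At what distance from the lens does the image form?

579 mm

Lens equation: 1/v = 1/f − 1/u = 1/(285.0) − 1/(561) = 0.003509 − 0.001783 = 0.001726, so v = 579 mm.
The image is real, inverted and enlarged, on the far side of the lens.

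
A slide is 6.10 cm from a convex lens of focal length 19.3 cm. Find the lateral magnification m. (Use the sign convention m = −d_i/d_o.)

1/d_i = 1/f − 1/d_o = 1/(19.30) − 1/(6.10) = -0.1121, so d_i = -8.919 cm.
m = −d_i/d_o = −(-8.919)/(6.10) = +1.46.
The image is virtual, upright and enlarged, on the same side as the object.

m = +1.46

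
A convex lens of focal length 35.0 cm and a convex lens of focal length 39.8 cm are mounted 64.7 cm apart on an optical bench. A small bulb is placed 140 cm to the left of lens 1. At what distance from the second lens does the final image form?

33.0 cm

Lens 1: 1/d_i1 = 1/f₁ − 1/d_o1 = 1/(35.0) − 1/(140) = 0.02143, so d_i1 = 46.67 cm.
The intermediate image is 46.67 cm to the right of lens 1, which is 64.7 − (46.67) = 18.03 cm to the left of lens 2, so d_o2 = +18.03 cm.
Lens 2: 1/d_i2 = 1/f₂ − 1/d_o2 = 1/(39.8) − 1/(18.03) = -0.03034, so d_i2 = -33.0 cm.
The final image is virtual, 33.0 cm to the left of lens 2 (overall magnification ≈ -0.61).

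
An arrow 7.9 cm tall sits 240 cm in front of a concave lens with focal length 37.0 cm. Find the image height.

For a concave lens, f = -37.0 cm.
1/d_i = 1/f − 1/d_o = 1/(-37.00) − 1/(240) = -0.03119, so d_i = -32.06 cm.
m = −d_i/d_o = +0.1336.
|h_i| = |m|·h_o = 0.1336 × 7.9 = 1.06 cm. The image is virtual, upright and reduced, on the same side as the object.

1.06 cm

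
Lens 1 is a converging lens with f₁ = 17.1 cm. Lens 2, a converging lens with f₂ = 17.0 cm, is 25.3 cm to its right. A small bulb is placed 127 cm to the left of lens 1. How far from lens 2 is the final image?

8.22 cm

Lens 1: 1/d_i1 = 1/f₁ − 1/d_o1 = 1/(17.1) − 1/(127) = 0.05061, so d_i1 = 19.76 cm.
The intermediate image is 19.76 cm to the right of lens 1, which is 25.3 − (19.76) = 5.540 cm to the left of lens 2, so d_o2 = +5.540 cm.
Lens 2: 1/d_i2 = 1/f₂ − 1/d_o2 = 1/(17.0) − 1/(5.540) = -0.1217, so d_i2 = -8.22 cm.
The final image is virtual, 8.22 cm to the left of lens 2 (overall magnification ≈ -0.23).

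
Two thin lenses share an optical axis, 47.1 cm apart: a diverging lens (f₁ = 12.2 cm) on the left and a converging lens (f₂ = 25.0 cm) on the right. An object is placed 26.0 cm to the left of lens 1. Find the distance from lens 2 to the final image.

Lens 1 is diverging, so f₁ = −12.2 cm.
Lens 1: 1/d_i1 = 1/f₁ − 1/d_o1 = 1/(-12.2) − 1/(26.0) = -0.1204, so d_i1 = -8.304 cm.
The intermediate image is 8.304 cm to the left of lens 1 (virtual), which is 47.1 − (-8.304) = 55.40 cm to the left of lens 2, so d_o2 = +55.40 cm.
Lens 2: 1/d_i2 = 1/f₂ − 1/d_o2 = 1/(25.0) − 1/(55.40) = 0.02195, so d_i2 = 45.6 cm.
The final image is real, 45.6 cm to the right of lens 2 (overall magnification ≈ -0.26).

45.6 cm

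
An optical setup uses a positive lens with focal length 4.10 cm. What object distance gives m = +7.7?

3.57 cm

m = −d_i/d_o ⇒ d_i = −m·d_o.
1/f = 1/d_o + 1/d_i = 1/d_o − 1/(m·d_o) = (1 − 1/m)/d_o, so d_o = f(1 − 1/m) = (4.100)(1 − 1/(+7.7)) = 3.57 cm.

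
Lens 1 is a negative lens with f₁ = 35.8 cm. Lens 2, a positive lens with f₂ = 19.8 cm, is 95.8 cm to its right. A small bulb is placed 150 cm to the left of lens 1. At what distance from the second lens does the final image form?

23.5 cm

Lens 1 is diverging, so f₁ = −35.8 cm.
Lens 1: 1/d_i1 = 1/f₁ − 1/d_o1 = 1/(-35.8) − 1/(150) = -0.03460, so d_i1 = -28.90 cm.
The intermediate image is 28.90 cm to the left of lens 1 (virtual), which is 95.8 − (-28.90) = 124.7 cm to the left of lens 2, so d_o2 = +124.7 cm.
Lens 2: 1/d_i2 = 1/f₂ − 1/d_o2 = 1/(19.8) − 1/(124.7) = 0.04249, so d_i2 = 23.5 cm.
The final image is real, 23.5 cm to the right of lens 2 (overall magnification ≈ -0.036).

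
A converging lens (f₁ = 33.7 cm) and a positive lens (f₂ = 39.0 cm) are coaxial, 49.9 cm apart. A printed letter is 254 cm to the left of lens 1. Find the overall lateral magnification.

Lens 1: 1/d_i1 = 1/(33.7) − 1/(254) = 0.02574, so d_i1 = 38.86 cm; m₁ = −d_i1/d_o1 = -0.1530.
d_o2 = 49.9 − (38.86) = 11.04 cm.
Lens 2: 1/d_i2 = 1/(39.0) − 1/(11.04) = -0.06494, so d_i2 = -15.40 cm; m₂ = −d_i2/d_o2 = +1.395.
m = m₁·m₂ = (-0.1530)(+1.395) = -0.213.

m = -0.213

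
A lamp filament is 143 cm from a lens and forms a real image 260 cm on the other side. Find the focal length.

Real image ⇒ d_i = +260 cm.
1/f = 1/d_o + 1/d_i = 1/(143) + 1/(260) = 0.01084, so f = 92.3 cm.
Since f is positive, the lens is converging.

f = 92.3 cm (converging)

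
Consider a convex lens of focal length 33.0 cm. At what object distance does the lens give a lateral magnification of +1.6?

12.4 cm

m = −d_i/d_o ⇒ d_i = −m·d_o.
1/f = 1/d_o + 1/d_i = 1/d_o − 1/(m·d_o) = (1 − 1/m)/d_o, so d_o = f(1 − 1/m) = (33.00)(1 − 1/(+1.6)) = 12.4 cm.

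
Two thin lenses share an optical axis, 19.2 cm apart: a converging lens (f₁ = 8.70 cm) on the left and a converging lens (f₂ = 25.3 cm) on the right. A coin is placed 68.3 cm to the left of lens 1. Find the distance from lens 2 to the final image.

Lens 1: 1/d_i1 = 1/f₁ − 1/d_o1 = 1/(8.70) − 1/(68.3) = 0.1003, so d_i1 = 9.970 cm.
The intermediate image is 9.970 cm to the right of lens 1, which is 19.2 − (9.970) = 9.230 cm to the left of lens 2, so d_o2 = +9.230 cm.
Lens 2: 1/d_i2 = 1/f₂ − 1/d_o2 = 1/(25.3) − 1/(9.230) = -0.06882, so d_i2 = -14.5 cm.
The final image is virtual, 14.5 cm to the left of lens 2 (overall magnification ≈ -0.23).

14.5 cm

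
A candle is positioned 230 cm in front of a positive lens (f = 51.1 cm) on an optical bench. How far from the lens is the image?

Lens equation: 1/q = 1/f − 1/p = 1/(51.10) − 1/(230) = 0.01957 − 0.004348 = 0.01522, so q = 65.7 cm.
The image is real, inverted and reduced, on the far side of the lens.

65.7 cm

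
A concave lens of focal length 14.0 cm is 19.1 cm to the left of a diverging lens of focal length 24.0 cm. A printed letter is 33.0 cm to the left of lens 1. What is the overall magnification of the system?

f₁ = −14.0 cm (diverging).
Lens 1: 1/d_i1 = 1/(-14.0) − 1/(33.0) = -0.1017, so d_i1 = -9.830 cm; m₁ = −d_i1/d_o1 = +0.2979.
d_o2 = 19.1 − (-9.830) = 28.93 cm.
f₂ = −24.0 cm (diverging).
Lens 2: 1/d_i2 = 1/(-24.0) − 1/(28.93) = -0.07623, so d_i2 = -13.12 cm; m₂ = −d_i2/d_o2 = +0.4534.
m = m₁·m₂ = (+0.2979)(+0.4534) = +0.135.

m = +0.135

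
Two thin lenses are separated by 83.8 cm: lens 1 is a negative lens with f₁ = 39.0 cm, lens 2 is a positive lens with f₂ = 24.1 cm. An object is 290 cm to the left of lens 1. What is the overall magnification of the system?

f₁ = −39.0 cm (diverging).
Lens 1: 1/d_i1 = 1/(-39.0) − 1/(290) = -0.02909, so d_i1 = -34.38 cm; m₁ = −d_i1/d_o1 = +0.1186.
d_o2 = 83.8 − (-34.38) = 118.2 cm.
Lens 2: 1/d_i2 = 1/(24.1) − 1/(118.2) = 0.03303, so d_i2 = 30.27 cm; m₂ = −d_i2/d_o2 = -0.2561.
m = m₁·m₂ = (+0.1186)(-0.2561) = -0.0304.

m = -0.0304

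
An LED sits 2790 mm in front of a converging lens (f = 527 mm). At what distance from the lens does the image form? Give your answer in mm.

Thin-lens equation: 1/q = 1/f − 1/p = 1/(527.0) − 1/(2790) = 0.001898 − 0.0003584 = 0.001539, so q = 650 mm.
The image is real, inverted and reduced, on the far side of the lens.

650 mm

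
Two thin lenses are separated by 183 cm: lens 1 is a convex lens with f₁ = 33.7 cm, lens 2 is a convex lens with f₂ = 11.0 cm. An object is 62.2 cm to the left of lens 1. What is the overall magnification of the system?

m = +0.132

Lens 1: 1/d_i1 = 1/(33.7) − 1/(62.2) = 0.01360, so d_i1 = 73.55 cm; m₁ = −d_i1/d_o1 = -1.182.
d_o2 = 183 − (73.55) = 109.5 cm.
Lens 2: 1/d_i2 = 1/(11.0) − 1/(109.5) = 0.08178, so d_i2 = 12.23 cm; m₂ = −d_i2/d_o2 = -0.1117.
m = m₁·m₂ = (-1.182)(-0.1117) = +0.132.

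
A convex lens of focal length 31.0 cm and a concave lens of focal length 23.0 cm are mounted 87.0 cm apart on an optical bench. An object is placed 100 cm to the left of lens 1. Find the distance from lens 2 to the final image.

14.9 cm

Lens 1: 1/d_i1 = 1/f₁ − 1/d_o1 = 1/(31.0) − 1/(100) = 0.02226, so d_i1 = 44.93 cm.
The intermediate image is 44.93 cm to the right of lens 1, which is 87.0 − (44.93) = 42.07 cm to the left of lens 2, so d_o2 = +42.07 cm.
Lens 2 is diverging, so f₂ = −23.0 cm.
Lens 2: 1/d_i2 = 1/f₂ − 1/d_o2 = 1/(-23.0) − 1/(42.07) = -0.06725, so d_i2 = -14.9 cm.
The final image is virtual, 14.9 cm to the left of lens 2 (overall magnification ≈ -0.16).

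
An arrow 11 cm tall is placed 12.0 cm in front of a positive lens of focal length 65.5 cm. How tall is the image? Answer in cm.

1/d_i = 1/f − 1/d_o = 1/(65.50) − 1/(12.0) = -0.06807, so d_i = -14.69 cm.
m = −d_i/d_o = +1.224.
|h_i| = |m|·h_o = 1.224 × 11 = 13.5 cm. The image is virtual, upright and enlarged, on the same side as the object.

13.5 cm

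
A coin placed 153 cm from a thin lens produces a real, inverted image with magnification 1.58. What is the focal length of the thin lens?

m = −d_i/d_o ⇒ d_i = −m·d_o = −(-1.58)·(153) = 241.7 cm.
1/f = 1/d_o + 1/d_i = 1/(153) + 1/(241.7) = 0.01067, so f = 93.7 cm.
Since f is positive, the thin lens is converging.

f = 93.7 cm (converging)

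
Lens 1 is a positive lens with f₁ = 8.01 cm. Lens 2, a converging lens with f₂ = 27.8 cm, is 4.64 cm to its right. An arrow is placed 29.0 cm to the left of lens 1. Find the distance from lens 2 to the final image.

Lens 1: 1/d_i1 = 1/f₁ − 1/d_o1 = 1/(8.01) − 1/(29.0) = 0.09036, so d_i1 = 11.07 cm.
The intermediate image is 11.07 cm to the right of lens 1, which lies 6.430 cm to the right of lens 2 — a virtual object — so d_o2 = −6.430 cm.
Lens 2: 1/d_i2 = 1/f₂ − 1/d_o2 = 1/(27.8) − 1/(-6.430) = 0.1915, so d_i2 = 5.22 cm.
The final image is real, 5.22 cm to the right of lens 2 (overall magnification ≈ -0.31).

5.22 cm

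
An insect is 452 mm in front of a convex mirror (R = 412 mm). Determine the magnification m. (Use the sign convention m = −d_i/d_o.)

f = R/2 = 412/2 = 206.0 mm; for a convex mirror, f = -206.0 mm.
1/d_i = 1/f − 1/d_o = 1/(-206.0) − 1/(452) = -0.007067, so d_i = -141.5 mm.
m = −d_i/d_o = −(-141.5)/(452) = +0.313.
The image is virtual, upright and reduced, behind the mirror.

m = +0.313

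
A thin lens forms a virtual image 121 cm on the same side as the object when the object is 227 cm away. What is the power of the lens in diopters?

Virtual image ⇒ d_i = −121 cm.
1/f = 1/d_o + 1/d_i = 1/(227) + 1/(-121) = -0.003859 cm⁻¹.
f = -259.1 cm = -2.591 m, so P = 1/f = -0.386 D.

P = -0.386 D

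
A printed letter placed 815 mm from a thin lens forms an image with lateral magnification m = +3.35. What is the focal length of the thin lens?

f = 1160 mm (converging)

m = −d_i/d_o ⇒ d_i = −m·d_o = −(+3.35)·(815) = -2730 mm.
1/f = 1/d_o + 1/d_i = 1/(815) + 1/(-2730) = 0.0008607, so f = 1160 mm.
Since f is positive, the thin lens is converging.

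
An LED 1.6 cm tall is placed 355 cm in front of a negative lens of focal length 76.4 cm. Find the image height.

0.283 cm

For a negative lens, f = -76.4 cm.
1/d_i = 1/f − 1/d_o = 1/(-76.40) − 1/(355) = -0.01591, so d_i = -62.87 cm.
m = −d_i/d_o = +0.1771.
|h_i| = |m|·h_o = 0.1771 × 1.6 = 0.283 cm. The image is virtual, upright and reduced, on the same side as the object.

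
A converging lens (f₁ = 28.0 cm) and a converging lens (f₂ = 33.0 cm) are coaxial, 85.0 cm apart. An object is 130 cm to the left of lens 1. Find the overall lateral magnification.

Lens 1: 1/d_i1 = 1/(28.0) − 1/(130) = 0.02802, so d_i1 = 35.69 cm; m₁ = −d_i1/d_o1 = -0.2745.
d_o2 = 85.0 − (35.69) = 49.31 cm.
Lens 2: 1/d_i2 = 1/(33.0) − 1/(49.31) = 0.01002, so d_i2 = 99.77 cm; m₂ = −d_i2/d_o2 = -2.023.
m = m₁·m₂ = (-0.2745)(-2.023) = +0.555.

m = +0.555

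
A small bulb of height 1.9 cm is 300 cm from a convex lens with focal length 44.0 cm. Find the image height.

1/d_i = 1/f − 1/d_o = 1/(44.00) − 1/(300) = 0.01939, so d_i = 51.56 cm.
m = −d_i/d_o = -0.1719.
|h_i| = |m|·h_o = 0.1719 × 1.9 = 0.327 cm. The image is real, inverted and reduced, on the far side of the lens.

0.327 cm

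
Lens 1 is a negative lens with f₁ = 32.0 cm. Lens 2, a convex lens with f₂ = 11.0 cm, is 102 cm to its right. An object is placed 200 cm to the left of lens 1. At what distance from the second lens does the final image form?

12.0 cm

Lens 1 is diverging, so f₁ = −32.0 cm.
Lens 1: 1/d_i1 = 1/f₁ − 1/d_o1 = 1/(-32.0) − 1/(200) = -0.03625, so d_i1 = -27.59 cm.
The intermediate image is 27.59 cm to the left of lens 1 (virtual), which is 102 − (-27.59) = 129.6 cm to the left of lens 2, so d_o2 = +129.6 cm.
Lens 2: 1/d_i2 = 1/f₂ − 1/d_o2 = 1/(11.0) − 1/(129.6) = 0.08319, so d_i2 = 12.0 cm.
The final image is real, 12.0 cm to the right of lens 2 (overall magnification ≈ -0.013).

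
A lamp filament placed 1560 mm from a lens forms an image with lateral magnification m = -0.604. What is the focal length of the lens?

f = 587 mm (converging)

m = −d_i/d_o ⇒ d_i = −m·d_o = −(-0.604)·(1560) = 942.2 mm.
1/f = 1/d_o + 1/d_i = 1/(1560) + 1/(942.2) = 0.001702, so f = 587 mm.
Since f is positive, the lens is converging.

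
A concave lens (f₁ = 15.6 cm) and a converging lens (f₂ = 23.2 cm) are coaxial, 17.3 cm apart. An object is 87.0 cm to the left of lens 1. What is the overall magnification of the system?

f₁ = −15.6 cm (diverging).
Lens 1: 1/d_i1 = 1/(-15.6) − 1/(87.0) = -0.07560, so d_i1 = -13.23 cm; m₁ = −d_i1/d_o1 = +0.1521.
d_o2 = 17.3 − (-13.23) = 30.53 cm.
Lens 2: 1/d_i2 = 1/(23.2) − 1/(30.53) = 0.01035, so d_i2 = 96.63 cm; m₂ = −d_i2/d_o2 = -3.165.
m = m₁·m₂ = (+0.1521)(-3.165) = -0.481.

m = -0.481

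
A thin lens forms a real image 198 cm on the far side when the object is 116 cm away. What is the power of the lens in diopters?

P = +1.37 D

d_i = +198 cm.
1/f = 1/d_o + 1/d_i = 1/(116) + 1/(198) = 0.01367 cm⁻¹.
f = 73.15 cm = 0.7315 m, so P = 1/f = +1.37 D.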